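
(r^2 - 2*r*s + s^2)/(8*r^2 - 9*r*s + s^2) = (r - s)/(8*r - s)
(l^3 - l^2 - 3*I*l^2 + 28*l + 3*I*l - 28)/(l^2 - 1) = (l^2 - 3*I*l + 28)/(l + 1)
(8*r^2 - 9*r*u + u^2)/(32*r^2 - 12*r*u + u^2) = (r - u)/(4*r - u)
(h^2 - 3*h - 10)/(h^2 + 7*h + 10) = (h - 5)/(h + 5)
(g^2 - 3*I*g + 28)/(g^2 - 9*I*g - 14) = (g + 4*I)/(g - 2*I)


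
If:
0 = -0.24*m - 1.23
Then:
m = -5.12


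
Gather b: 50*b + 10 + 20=50*b + 30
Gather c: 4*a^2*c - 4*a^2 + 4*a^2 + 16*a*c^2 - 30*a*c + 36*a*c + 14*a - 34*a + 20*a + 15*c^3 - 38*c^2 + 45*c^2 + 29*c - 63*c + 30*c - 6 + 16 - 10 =15*c^3 + c^2*(16*a + 7) + c*(4*a^2 + 6*a - 4)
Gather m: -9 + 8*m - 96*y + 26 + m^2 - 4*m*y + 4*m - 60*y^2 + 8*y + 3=m^2 + m*(12 - 4*y) - 60*y^2 - 88*y + 20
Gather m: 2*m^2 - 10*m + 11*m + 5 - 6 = 2*m^2 + m - 1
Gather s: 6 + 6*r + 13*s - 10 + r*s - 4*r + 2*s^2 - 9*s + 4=2*r + 2*s^2 + s*(r + 4)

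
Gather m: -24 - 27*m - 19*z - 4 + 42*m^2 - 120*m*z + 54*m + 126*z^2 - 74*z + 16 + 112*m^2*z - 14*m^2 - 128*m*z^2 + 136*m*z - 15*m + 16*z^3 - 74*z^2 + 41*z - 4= m^2*(112*z + 28) + m*(-128*z^2 + 16*z + 12) + 16*z^3 + 52*z^2 - 52*z - 16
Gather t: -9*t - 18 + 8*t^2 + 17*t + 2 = 8*t^2 + 8*t - 16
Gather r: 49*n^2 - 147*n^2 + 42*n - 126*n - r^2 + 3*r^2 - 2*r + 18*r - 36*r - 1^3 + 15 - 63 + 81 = -98*n^2 - 84*n + 2*r^2 - 20*r + 32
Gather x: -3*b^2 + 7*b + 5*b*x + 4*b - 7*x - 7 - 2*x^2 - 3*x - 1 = -3*b^2 + 11*b - 2*x^2 + x*(5*b - 10) - 8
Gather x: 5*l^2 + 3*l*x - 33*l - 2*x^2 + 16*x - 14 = 5*l^2 - 33*l - 2*x^2 + x*(3*l + 16) - 14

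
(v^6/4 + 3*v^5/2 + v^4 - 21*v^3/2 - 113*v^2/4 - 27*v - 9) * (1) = v^6/4 + 3*v^5/2 + v^4 - 21*v^3/2 - 113*v^2/4 - 27*v - 9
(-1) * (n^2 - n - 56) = -n^2 + n + 56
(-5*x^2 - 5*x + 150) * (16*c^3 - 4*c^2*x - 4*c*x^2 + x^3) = -80*c^3*x^2 - 80*c^3*x + 2400*c^3 + 20*c^2*x^3 + 20*c^2*x^2 - 600*c^2*x + 20*c*x^4 + 20*c*x^3 - 600*c*x^2 - 5*x^5 - 5*x^4 + 150*x^3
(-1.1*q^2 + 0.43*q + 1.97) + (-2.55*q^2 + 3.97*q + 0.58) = -3.65*q^2 + 4.4*q + 2.55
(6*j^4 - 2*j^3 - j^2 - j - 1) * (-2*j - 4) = -12*j^5 - 20*j^4 + 10*j^3 + 6*j^2 + 6*j + 4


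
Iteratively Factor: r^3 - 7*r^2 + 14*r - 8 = (r - 1)*(r^2 - 6*r + 8) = (r - 4)*(r - 1)*(r - 2)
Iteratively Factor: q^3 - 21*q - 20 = (q + 4)*(q^2 - 4*q - 5) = (q - 5)*(q + 4)*(q + 1)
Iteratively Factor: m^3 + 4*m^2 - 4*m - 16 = (m + 2)*(m^2 + 2*m - 8) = (m - 2)*(m + 2)*(m + 4)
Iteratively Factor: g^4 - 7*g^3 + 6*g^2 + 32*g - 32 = (g - 1)*(g^3 - 6*g^2 + 32) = (g - 4)*(g - 1)*(g^2 - 2*g - 8) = (g - 4)*(g - 1)*(g + 2)*(g - 4)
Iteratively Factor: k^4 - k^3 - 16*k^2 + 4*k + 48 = (k - 4)*(k^3 + 3*k^2 - 4*k - 12) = (k - 4)*(k + 3)*(k^2 - 4) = (k - 4)*(k + 2)*(k + 3)*(k - 2)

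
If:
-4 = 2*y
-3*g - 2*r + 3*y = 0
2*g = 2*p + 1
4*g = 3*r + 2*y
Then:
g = -26/17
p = -69/34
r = -12/17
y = -2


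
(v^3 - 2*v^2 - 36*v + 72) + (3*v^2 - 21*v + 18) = v^3 + v^2 - 57*v + 90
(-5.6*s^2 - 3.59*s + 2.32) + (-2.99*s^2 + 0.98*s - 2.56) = -8.59*s^2 - 2.61*s - 0.24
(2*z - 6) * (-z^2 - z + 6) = -2*z^3 + 4*z^2 + 18*z - 36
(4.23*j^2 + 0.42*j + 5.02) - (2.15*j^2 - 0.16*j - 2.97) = 2.08*j^2 + 0.58*j + 7.99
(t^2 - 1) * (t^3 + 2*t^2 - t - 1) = t^5 + 2*t^4 - 2*t^3 - 3*t^2 + t + 1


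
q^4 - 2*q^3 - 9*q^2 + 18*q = q*(q - 3)*(q - 2)*(q + 3)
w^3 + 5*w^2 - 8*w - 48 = (w - 3)*(w + 4)^2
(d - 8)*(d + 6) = d^2 - 2*d - 48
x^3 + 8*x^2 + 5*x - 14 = (x - 1)*(x + 2)*(x + 7)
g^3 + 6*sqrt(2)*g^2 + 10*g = g*(g + sqrt(2))*(g + 5*sqrt(2))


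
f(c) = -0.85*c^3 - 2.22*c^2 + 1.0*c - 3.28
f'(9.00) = -245.51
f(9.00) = -793.75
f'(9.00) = -245.51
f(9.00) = -793.75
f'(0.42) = -1.31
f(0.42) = -3.31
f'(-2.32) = -2.42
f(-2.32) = -6.93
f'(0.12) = 0.43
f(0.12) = -3.19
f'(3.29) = -41.21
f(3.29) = -54.29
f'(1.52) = -11.64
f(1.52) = -9.87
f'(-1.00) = 2.89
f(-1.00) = -5.65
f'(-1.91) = 0.18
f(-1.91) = -7.37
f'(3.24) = -40.15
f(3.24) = -52.26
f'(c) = -2.55*c^2 - 4.44*c + 1.0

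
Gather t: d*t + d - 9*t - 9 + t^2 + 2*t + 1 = d + t^2 + t*(d - 7) - 8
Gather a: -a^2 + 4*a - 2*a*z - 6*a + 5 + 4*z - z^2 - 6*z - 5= -a^2 + a*(-2*z - 2) - z^2 - 2*z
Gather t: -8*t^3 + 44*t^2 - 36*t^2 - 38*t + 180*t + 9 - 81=-8*t^3 + 8*t^2 + 142*t - 72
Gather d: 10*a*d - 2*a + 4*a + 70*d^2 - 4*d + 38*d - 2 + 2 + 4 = 2*a + 70*d^2 + d*(10*a + 34) + 4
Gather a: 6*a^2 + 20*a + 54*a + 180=6*a^2 + 74*a + 180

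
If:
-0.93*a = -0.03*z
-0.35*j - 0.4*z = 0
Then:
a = 0.032258064516129*z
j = -1.14285714285714*z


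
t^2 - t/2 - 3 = (t - 2)*(t + 3/2)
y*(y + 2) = y^2 + 2*y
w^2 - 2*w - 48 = (w - 8)*(w + 6)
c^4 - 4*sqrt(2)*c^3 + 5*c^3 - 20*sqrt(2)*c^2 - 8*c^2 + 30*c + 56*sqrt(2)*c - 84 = (c - 2)*(c + 7)*(c - 3*sqrt(2))*(c - sqrt(2))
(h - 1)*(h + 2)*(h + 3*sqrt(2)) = h^3 + h^2 + 3*sqrt(2)*h^2 - 2*h + 3*sqrt(2)*h - 6*sqrt(2)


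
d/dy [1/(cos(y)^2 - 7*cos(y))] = (2*cos(y) - 7)*sin(y)/((cos(y) - 7)^2*cos(y)^2)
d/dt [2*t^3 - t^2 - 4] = 2*t*(3*t - 1)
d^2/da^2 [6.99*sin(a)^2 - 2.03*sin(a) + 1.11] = 2.03*sin(a) + 13.98*cos(2*a)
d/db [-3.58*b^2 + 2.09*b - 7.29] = 2.09 - 7.16*b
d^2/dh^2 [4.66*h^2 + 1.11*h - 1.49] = 9.32000000000000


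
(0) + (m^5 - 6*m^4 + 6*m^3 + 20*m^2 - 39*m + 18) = m^5 - 6*m^4 + 6*m^3 + 20*m^2 - 39*m + 18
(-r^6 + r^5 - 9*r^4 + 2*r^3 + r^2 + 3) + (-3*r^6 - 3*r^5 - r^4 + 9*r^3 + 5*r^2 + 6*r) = -4*r^6 - 2*r^5 - 10*r^4 + 11*r^3 + 6*r^2 + 6*r + 3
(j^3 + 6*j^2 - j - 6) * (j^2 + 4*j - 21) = j^5 + 10*j^4 + 2*j^3 - 136*j^2 - 3*j + 126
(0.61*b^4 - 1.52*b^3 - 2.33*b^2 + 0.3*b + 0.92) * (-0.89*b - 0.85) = -0.5429*b^5 + 0.8343*b^4 + 3.3657*b^3 + 1.7135*b^2 - 1.0738*b - 0.782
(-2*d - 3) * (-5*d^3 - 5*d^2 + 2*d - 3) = 10*d^4 + 25*d^3 + 11*d^2 + 9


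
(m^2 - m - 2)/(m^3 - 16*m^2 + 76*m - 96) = (m + 1)/(m^2 - 14*m + 48)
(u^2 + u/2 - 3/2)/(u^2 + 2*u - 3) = (u + 3/2)/(u + 3)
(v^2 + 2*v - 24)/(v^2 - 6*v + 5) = (v^2 + 2*v - 24)/(v^2 - 6*v + 5)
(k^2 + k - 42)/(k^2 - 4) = (k^2 + k - 42)/(k^2 - 4)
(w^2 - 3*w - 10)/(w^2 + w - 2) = (w - 5)/(w - 1)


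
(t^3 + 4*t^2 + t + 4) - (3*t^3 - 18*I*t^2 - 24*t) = -2*t^3 + 4*t^2 + 18*I*t^2 + 25*t + 4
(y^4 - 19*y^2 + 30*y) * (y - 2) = y^5 - 2*y^4 - 19*y^3 + 68*y^2 - 60*y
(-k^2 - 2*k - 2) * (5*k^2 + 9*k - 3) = -5*k^4 - 19*k^3 - 25*k^2 - 12*k + 6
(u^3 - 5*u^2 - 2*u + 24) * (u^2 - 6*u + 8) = u^5 - 11*u^4 + 36*u^3 - 4*u^2 - 160*u + 192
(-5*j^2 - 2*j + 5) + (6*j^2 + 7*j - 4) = j^2 + 5*j + 1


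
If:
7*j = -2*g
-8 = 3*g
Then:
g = -8/3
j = 16/21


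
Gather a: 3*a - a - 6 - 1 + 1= 2*a - 6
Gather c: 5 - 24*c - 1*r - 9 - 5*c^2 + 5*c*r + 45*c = -5*c^2 + c*(5*r + 21) - r - 4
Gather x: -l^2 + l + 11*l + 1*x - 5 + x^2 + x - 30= -l^2 + 12*l + x^2 + 2*x - 35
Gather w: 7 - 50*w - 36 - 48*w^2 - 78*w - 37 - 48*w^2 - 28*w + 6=-96*w^2 - 156*w - 60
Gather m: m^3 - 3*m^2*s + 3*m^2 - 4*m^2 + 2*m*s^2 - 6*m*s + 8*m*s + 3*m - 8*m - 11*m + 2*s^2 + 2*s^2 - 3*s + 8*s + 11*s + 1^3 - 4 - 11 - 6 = m^3 + m^2*(-3*s - 1) + m*(2*s^2 + 2*s - 16) + 4*s^2 + 16*s - 20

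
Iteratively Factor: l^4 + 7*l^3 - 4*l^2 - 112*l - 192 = (l + 4)*(l^3 + 3*l^2 - 16*l - 48) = (l - 4)*(l + 4)*(l^2 + 7*l + 12) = (l - 4)*(l + 4)^2*(l + 3)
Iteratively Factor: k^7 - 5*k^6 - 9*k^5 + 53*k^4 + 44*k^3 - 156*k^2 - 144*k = (k - 3)*(k^6 - 2*k^5 - 15*k^4 + 8*k^3 + 68*k^2 + 48*k) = (k - 3)*(k + 1)*(k^5 - 3*k^4 - 12*k^3 + 20*k^2 + 48*k) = (k - 4)*(k - 3)*(k + 1)*(k^4 + k^3 - 8*k^2 - 12*k) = (k - 4)*(k - 3)*(k + 1)*(k + 2)*(k^3 - k^2 - 6*k) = (k - 4)*(k - 3)*(k + 1)*(k + 2)^2*(k^2 - 3*k) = (k - 4)*(k - 3)^2*(k + 1)*(k + 2)^2*(k)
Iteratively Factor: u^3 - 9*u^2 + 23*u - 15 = (u - 3)*(u^2 - 6*u + 5) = (u - 3)*(u - 1)*(u - 5)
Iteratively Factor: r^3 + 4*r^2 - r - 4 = (r + 4)*(r^2 - 1) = (r - 1)*(r + 4)*(r + 1)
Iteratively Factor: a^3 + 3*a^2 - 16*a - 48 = (a - 4)*(a^2 + 7*a + 12) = (a - 4)*(a + 3)*(a + 4)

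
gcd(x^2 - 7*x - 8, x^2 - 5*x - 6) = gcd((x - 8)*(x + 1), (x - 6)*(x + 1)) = x + 1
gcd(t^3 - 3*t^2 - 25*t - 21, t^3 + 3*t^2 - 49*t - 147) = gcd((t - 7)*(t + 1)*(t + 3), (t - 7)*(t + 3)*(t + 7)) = t^2 - 4*t - 21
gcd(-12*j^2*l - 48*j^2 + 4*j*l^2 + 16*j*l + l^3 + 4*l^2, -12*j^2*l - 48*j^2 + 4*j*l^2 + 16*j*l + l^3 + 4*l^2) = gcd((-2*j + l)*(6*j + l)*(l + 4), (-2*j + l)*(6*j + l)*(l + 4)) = 12*j^2*l + 48*j^2 - 4*j*l^2 - 16*j*l - l^3 - 4*l^2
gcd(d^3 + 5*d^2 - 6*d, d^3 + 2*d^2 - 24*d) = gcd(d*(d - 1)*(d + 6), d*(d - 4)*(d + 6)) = d^2 + 6*d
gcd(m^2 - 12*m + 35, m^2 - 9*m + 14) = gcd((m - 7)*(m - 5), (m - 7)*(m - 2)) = m - 7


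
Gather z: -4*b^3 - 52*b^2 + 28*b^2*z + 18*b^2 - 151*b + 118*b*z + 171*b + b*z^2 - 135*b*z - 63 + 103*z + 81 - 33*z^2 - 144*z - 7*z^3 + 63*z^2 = -4*b^3 - 34*b^2 + 20*b - 7*z^3 + z^2*(b + 30) + z*(28*b^2 - 17*b - 41) + 18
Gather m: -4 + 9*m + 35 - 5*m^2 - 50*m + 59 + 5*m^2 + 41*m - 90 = 0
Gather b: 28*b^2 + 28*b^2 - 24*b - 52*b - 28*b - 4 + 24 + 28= 56*b^2 - 104*b + 48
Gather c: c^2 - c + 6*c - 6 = c^2 + 5*c - 6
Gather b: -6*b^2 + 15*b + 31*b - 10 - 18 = -6*b^2 + 46*b - 28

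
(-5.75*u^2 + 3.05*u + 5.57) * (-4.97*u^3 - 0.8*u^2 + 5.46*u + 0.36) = 28.5775*u^5 - 10.5585*u^4 - 61.5179*u^3 + 10.127*u^2 + 31.5102*u + 2.0052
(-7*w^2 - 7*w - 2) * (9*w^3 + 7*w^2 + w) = -63*w^5 - 112*w^4 - 74*w^3 - 21*w^2 - 2*w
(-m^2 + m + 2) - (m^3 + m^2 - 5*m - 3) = -m^3 - 2*m^2 + 6*m + 5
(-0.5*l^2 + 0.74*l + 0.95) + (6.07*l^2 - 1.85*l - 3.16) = 5.57*l^2 - 1.11*l - 2.21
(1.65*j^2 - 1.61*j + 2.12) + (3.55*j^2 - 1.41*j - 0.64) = 5.2*j^2 - 3.02*j + 1.48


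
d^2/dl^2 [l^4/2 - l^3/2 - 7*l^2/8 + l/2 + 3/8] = 6*l^2 - 3*l - 7/4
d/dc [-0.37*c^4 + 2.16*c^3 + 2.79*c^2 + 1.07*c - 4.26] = -1.48*c^3 + 6.48*c^2 + 5.58*c + 1.07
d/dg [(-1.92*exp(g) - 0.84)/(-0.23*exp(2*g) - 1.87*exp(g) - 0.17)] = (-(0.46*exp(g) + 1.87)*(1.92*exp(g) + 0.84) + 0.4416*exp(2*g) + 3.5904*exp(g) + 0.3264)*exp(g)/(0.23*exp(2*g) + 1.87*exp(g) + 0.17)^2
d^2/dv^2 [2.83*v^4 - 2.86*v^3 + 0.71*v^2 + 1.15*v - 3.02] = 33.96*v^2 - 17.16*v + 1.42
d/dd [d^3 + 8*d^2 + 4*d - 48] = 3*d^2 + 16*d + 4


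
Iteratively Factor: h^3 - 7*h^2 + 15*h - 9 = (h - 1)*(h^2 - 6*h + 9) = (h - 3)*(h - 1)*(h - 3)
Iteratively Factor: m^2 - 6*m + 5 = (m - 1)*(m - 5)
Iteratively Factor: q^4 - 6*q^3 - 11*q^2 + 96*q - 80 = (q - 5)*(q^3 - q^2 - 16*q + 16) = (q - 5)*(q - 1)*(q^2 - 16) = (q - 5)*(q - 1)*(q + 4)*(q - 4)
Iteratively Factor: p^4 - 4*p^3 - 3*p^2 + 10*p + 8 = (p + 1)*(p^3 - 5*p^2 + 2*p + 8) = (p - 4)*(p + 1)*(p^2 - p - 2) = (p - 4)*(p - 2)*(p + 1)*(p + 1)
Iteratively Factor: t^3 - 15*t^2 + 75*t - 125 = (t - 5)*(t^2 - 10*t + 25) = (t - 5)^2*(t - 5)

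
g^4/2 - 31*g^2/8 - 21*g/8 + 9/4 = (g/2 + 1)*(g - 3)*(g - 1/2)*(g + 3/2)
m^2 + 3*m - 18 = (m - 3)*(m + 6)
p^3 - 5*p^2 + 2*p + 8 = (p - 4)*(p - 2)*(p + 1)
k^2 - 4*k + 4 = (k - 2)^2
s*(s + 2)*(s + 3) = s^3 + 5*s^2 + 6*s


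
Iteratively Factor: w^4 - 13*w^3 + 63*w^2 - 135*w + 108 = (w - 4)*(w^3 - 9*w^2 + 27*w - 27) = (w - 4)*(w - 3)*(w^2 - 6*w + 9) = (w - 4)*(w - 3)^2*(w - 3)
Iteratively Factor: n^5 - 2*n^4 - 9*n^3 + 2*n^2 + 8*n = (n)*(n^4 - 2*n^3 - 9*n^2 + 2*n + 8) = n*(n + 1)*(n^3 - 3*n^2 - 6*n + 8) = n*(n + 1)*(n + 2)*(n^2 - 5*n + 4) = n*(n - 4)*(n + 1)*(n + 2)*(n - 1)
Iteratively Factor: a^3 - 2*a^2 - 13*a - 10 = (a + 1)*(a^2 - 3*a - 10) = (a + 1)*(a + 2)*(a - 5)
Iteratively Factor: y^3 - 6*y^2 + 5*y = (y)*(y^2 - 6*y + 5) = y*(y - 1)*(y - 5)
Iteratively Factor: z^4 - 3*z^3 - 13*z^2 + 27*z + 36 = (z + 1)*(z^3 - 4*z^2 - 9*z + 36) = (z - 4)*(z + 1)*(z^2 - 9) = (z - 4)*(z - 3)*(z + 1)*(z + 3)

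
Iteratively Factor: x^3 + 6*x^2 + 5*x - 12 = (x + 4)*(x^2 + 2*x - 3) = (x - 1)*(x + 4)*(x + 3)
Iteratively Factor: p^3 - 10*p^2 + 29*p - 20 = (p - 5)*(p^2 - 5*p + 4) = (p - 5)*(p - 4)*(p - 1)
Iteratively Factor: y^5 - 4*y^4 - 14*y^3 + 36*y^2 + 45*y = (y - 5)*(y^4 + y^3 - 9*y^2 - 9*y) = y*(y - 5)*(y^3 + y^2 - 9*y - 9) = y*(y - 5)*(y + 1)*(y^2 - 9) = y*(y - 5)*(y + 1)*(y + 3)*(y - 3)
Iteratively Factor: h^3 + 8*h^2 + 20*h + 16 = (h + 4)*(h^2 + 4*h + 4) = (h + 2)*(h + 4)*(h + 2)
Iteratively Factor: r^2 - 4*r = (r - 4)*(r)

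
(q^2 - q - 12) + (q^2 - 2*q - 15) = 2*q^2 - 3*q - 27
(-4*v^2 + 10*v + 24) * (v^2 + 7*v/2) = -4*v^4 - 4*v^3 + 59*v^2 + 84*v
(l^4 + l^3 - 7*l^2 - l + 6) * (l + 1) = l^5 + 2*l^4 - 6*l^3 - 8*l^2 + 5*l + 6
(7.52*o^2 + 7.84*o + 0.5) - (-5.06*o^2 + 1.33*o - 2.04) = 12.58*o^2 + 6.51*o + 2.54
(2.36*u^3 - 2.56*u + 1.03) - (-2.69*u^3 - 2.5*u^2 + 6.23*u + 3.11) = 5.05*u^3 + 2.5*u^2 - 8.79*u - 2.08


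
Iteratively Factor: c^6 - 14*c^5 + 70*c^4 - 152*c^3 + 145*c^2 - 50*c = (c - 1)*(c^5 - 13*c^4 + 57*c^3 - 95*c^2 + 50*c) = (c - 1)^2*(c^4 - 12*c^3 + 45*c^2 - 50*c) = (c - 5)*(c - 1)^2*(c^3 - 7*c^2 + 10*c) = (c - 5)*(c - 2)*(c - 1)^2*(c^2 - 5*c) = c*(c - 5)*(c - 2)*(c - 1)^2*(c - 5)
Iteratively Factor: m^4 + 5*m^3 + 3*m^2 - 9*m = (m + 3)*(m^3 + 2*m^2 - 3*m) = m*(m + 3)*(m^2 + 2*m - 3) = m*(m + 3)^2*(m - 1)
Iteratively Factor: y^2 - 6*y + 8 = (y - 2)*(y - 4)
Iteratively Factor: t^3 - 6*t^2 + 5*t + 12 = (t - 3)*(t^2 - 3*t - 4) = (t - 4)*(t - 3)*(t + 1)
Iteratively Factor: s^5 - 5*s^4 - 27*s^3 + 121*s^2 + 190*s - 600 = (s + 3)*(s^4 - 8*s^3 - 3*s^2 + 130*s - 200) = (s + 3)*(s + 4)*(s^3 - 12*s^2 + 45*s - 50) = (s - 2)*(s + 3)*(s + 4)*(s^2 - 10*s + 25) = (s - 5)*(s - 2)*(s + 3)*(s + 4)*(s - 5)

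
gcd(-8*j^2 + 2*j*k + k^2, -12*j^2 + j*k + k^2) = 4*j + k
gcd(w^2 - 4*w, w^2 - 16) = w - 4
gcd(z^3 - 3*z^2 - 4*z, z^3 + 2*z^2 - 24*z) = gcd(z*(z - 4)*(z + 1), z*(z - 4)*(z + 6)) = z^2 - 4*z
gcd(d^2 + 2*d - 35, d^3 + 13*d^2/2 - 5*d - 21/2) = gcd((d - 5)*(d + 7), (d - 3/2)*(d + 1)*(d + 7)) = d + 7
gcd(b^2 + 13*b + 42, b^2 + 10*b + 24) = b + 6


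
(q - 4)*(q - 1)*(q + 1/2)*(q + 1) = q^4 - 7*q^3/2 - 3*q^2 + 7*q/2 + 2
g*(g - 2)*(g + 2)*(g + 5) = g^4 + 5*g^3 - 4*g^2 - 20*g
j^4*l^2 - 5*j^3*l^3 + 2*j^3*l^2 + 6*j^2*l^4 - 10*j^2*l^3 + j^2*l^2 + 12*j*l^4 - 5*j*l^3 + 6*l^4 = (j - 3*l)*(j - 2*l)*(j*l + l)^2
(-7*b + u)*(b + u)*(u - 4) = -7*b^2*u + 28*b^2 - 6*b*u^2 + 24*b*u + u^3 - 4*u^2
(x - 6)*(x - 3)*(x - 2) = x^3 - 11*x^2 + 36*x - 36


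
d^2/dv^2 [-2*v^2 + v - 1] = -4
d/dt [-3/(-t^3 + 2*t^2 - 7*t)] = 3*(-3*t^2 + 4*t - 7)/(t^2*(t^2 - 2*t + 7)^2)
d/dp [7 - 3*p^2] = -6*p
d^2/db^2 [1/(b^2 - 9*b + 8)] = 2*(-b^2 + 9*b + (2*b - 9)^2 - 8)/(b^2 - 9*b + 8)^3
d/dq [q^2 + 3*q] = 2*q + 3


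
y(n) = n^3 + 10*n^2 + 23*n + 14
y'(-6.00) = 11.00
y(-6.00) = 20.00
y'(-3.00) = -10.00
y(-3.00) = 8.00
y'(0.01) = 23.20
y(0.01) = 14.23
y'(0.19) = 26.91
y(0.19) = 18.74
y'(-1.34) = 1.59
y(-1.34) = -1.27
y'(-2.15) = -6.13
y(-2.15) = 0.84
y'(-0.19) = 19.31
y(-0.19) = 9.98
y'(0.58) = 35.61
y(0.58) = 30.90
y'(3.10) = 113.83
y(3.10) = 211.19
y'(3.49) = 129.34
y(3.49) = 258.58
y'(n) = 3*n^2 + 20*n + 23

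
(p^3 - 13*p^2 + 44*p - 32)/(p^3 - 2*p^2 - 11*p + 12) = (p - 8)/(p + 3)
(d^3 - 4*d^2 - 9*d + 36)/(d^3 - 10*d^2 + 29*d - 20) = (d^2 - 9)/(d^2 - 6*d + 5)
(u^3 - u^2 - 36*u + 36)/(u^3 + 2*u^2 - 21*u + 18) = (u - 6)/(u - 3)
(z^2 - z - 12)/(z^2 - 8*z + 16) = (z + 3)/(z - 4)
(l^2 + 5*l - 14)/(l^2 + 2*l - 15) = (l^2 + 5*l - 14)/(l^2 + 2*l - 15)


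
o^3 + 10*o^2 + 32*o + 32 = (o + 2)*(o + 4)^2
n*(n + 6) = n^2 + 6*n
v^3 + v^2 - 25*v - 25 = (v - 5)*(v + 1)*(v + 5)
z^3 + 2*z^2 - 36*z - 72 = (z - 6)*(z + 2)*(z + 6)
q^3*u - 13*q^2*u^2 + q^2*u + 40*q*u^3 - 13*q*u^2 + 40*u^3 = (q - 8*u)*(q - 5*u)*(q*u + u)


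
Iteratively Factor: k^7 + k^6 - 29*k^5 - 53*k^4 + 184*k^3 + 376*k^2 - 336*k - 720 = (k + 3)*(k^6 - 2*k^5 - 23*k^4 + 16*k^3 + 136*k^2 - 32*k - 240) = (k - 2)*(k + 3)*(k^5 - 23*k^3 - 30*k^2 + 76*k + 120) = (k - 2)*(k + 2)*(k + 3)*(k^4 - 2*k^3 - 19*k^2 + 8*k + 60) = (k - 2)^2*(k + 2)*(k + 3)*(k^3 - 19*k - 30) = (k - 2)^2*(k + 2)*(k + 3)^2*(k^2 - 3*k - 10) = (k - 5)*(k - 2)^2*(k + 2)*(k + 3)^2*(k + 2)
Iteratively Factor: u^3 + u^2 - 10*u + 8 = (u - 1)*(u^2 + 2*u - 8) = (u - 1)*(u + 4)*(u - 2)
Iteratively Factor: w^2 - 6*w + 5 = (w - 1)*(w - 5)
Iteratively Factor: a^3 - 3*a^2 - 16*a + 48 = (a - 4)*(a^2 + a - 12) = (a - 4)*(a + 4)*(a - 3)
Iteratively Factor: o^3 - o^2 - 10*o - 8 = (o - 4)*(o^2 + 3*o + 2) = (o - 4)*(o + 1)*(o + 2)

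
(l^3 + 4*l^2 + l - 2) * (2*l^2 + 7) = 2*l^5 + 8*l^4 + 9*l^3 + 24*l^2 + 7*l - 14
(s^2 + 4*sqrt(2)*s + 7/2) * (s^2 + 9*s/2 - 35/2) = s^4 + 9*s^3/2 + 4*sqrt(2)*s^3 - 14*s^2 + 18*sqrt(2)*s^2 - 70*sqrt(2)*s + 63*s/4 - 245/4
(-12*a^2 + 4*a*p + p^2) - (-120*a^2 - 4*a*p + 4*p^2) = 108*a^2 + 8*a*p - 3*p^2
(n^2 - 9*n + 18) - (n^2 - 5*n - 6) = 24 - 4*n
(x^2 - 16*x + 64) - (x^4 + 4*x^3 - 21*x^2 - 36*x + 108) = -x^4 - 4*x^3 + 22*x^2 + 20*x - 44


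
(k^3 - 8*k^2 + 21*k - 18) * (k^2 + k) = k^5 - 7*k^4 + 13*k^3 + 3*k^2 - 18*k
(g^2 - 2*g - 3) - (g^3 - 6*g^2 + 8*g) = -g^3 + 7*g^2 - 10*g - 3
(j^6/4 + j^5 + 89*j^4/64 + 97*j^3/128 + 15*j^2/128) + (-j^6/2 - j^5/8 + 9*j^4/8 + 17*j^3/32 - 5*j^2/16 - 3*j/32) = -j^6/4 + 7*j^5/8 + 161*j^4/64 + 165*j^3/128 - 25*j^2/128 - 3*j/32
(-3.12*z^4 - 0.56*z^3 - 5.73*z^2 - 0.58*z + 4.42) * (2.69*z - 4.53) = -8.3928*z^5 + 12.6272*z^4 - 12.8769*z^3 + 24.3967*z^2 + 14.5172*z - 20.0226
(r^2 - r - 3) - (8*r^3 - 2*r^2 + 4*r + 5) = -8*r^3 + 3*r^2 - 5*r - 8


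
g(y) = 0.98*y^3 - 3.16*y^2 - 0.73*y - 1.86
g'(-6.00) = 143.03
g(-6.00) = -322.92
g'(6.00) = 67.19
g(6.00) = 91.68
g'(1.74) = -2.83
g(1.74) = -7.53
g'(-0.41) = 2.36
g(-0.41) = -2.16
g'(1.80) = -2.58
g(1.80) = -7.70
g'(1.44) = -3.73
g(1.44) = -6.54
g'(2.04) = -1.39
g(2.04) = -8.18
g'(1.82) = -2.49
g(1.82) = -7.75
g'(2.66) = 3.26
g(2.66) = -7.72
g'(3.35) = 11.09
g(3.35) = -2.93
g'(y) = 2.94*y^2 - 6.32*y - 0.73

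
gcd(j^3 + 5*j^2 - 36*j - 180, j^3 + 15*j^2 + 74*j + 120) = j^2 + 11*j + 30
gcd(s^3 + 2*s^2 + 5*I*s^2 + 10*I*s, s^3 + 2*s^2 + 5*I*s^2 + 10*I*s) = s^3 + s^2*(2 + 5*I) + 10*I*s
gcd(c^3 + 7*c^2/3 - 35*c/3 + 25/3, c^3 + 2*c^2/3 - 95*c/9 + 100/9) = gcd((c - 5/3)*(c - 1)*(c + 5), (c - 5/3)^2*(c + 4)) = c - 5/3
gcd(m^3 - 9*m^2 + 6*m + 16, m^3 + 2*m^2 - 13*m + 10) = m - 2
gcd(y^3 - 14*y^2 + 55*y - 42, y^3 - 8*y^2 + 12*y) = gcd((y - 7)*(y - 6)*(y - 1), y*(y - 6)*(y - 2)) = y - 6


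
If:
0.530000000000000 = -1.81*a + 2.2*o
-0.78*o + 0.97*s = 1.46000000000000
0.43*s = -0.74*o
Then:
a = -1.02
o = -0.60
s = 1.03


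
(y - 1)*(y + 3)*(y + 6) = y^3 + 8*y^2 + 9*y - 18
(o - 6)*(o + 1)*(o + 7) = o^3 + 2*o^2 - 41*o - 42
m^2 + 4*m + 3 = (m + 1)*(m + 3)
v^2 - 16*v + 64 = (v - 8)^2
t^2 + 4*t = t*(t + 4)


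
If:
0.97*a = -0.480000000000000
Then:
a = -0.49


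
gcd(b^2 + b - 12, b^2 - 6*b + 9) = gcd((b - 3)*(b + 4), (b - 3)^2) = b - 3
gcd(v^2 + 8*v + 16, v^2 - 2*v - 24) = v + 4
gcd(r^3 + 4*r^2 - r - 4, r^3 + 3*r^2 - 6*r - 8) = r^2 + 5*r + 4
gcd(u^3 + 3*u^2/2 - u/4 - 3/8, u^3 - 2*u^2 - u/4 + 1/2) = u^2 - 1/4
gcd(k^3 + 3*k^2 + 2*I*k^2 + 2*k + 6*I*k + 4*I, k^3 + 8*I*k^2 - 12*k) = k + 2*I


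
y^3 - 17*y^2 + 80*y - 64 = (y - 8)^2*(y - 1)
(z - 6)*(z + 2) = z^2 - 4*z - 12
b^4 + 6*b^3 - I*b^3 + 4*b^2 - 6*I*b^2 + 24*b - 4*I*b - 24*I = (b + 6)*(b - 2*I)*(b - I)*(b + 2*I)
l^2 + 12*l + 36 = (l + 6)^2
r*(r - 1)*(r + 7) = r^3 + 6*r^2 - 7*r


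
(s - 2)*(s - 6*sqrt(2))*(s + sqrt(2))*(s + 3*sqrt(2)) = s^4 - 2*sqrt(2)*s^3 - 2*s^3 - 42*s^2 + 4*sqrt(2)*s^2 - 36*sqrt(2)*s + 84*s + 72*sqrt(2)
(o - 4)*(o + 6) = o^2 + 2*o - 24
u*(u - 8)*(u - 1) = u^3 - 9*u^2 + 8*u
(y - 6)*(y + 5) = y^2 - y - 30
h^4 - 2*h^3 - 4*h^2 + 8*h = h*(h - 2)^2*(h + 2)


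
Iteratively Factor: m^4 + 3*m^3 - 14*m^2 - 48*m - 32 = (m + 4)*(m^3 - m^2 - 10*m - 8) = (m + 1)*(m + 4)*(m^2 - 2*m - 8) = (m - 4)*(m + 1)*(m + 4)*(m + 2)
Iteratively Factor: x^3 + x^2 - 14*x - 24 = (x - 4)*(x^2 + 5*x + 6) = (x - 4)*(x + 3)*(x + 2)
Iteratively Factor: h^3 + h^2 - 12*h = (h)*(h^2 + h - 12) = h*(h - 3)*(h + 4)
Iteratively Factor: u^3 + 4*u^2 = (u)*(u^2 + 4*u) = u*(u + 4)*(u)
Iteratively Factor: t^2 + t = (t + 1)*(t)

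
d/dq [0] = 0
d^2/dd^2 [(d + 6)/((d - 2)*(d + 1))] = 2*(d^3 + 18*d^2 - 12*d + 16)/(d^6 - 3*d^5 - 3*d^4 + 11*d^3 + 6*d^2 - 12*d - 8)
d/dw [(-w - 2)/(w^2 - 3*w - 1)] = (-w^2 + 3*w + (w + 2)*(2*w - 3) + 1)/(-w^2 + 3*w + 1)^2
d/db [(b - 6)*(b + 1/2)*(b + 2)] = 3*b^2 - 7*b - 14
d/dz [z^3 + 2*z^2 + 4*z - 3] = 3*z^2 + 4*z + 4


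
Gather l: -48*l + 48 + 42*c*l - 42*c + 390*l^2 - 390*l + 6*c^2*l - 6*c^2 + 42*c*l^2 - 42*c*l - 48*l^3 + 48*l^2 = -6*c^2 - 42*c - 48*l^3 + l^2*(42*c + 438) + l*(6*c^2 - 438) + 48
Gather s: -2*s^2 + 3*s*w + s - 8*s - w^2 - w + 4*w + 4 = -2*s^2 + s*(3*w - 7) - w^2 + 3*w + 4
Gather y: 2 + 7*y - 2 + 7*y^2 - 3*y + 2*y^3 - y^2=2*y^3 + 6*y^2 + 4*y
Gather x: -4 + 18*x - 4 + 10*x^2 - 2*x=10*x^2 + 16*x - 8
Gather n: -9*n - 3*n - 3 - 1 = -12*n - 4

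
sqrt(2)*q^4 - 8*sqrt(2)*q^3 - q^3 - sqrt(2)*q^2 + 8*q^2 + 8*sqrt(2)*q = q*(q - 8)*(q - sqrt(2))*(sqrt(2)*q + 1)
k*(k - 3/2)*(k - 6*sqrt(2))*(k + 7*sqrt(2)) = k^4 - 3*k^3/2 + sqrt(2)*k^3 - 84*k^2 - 3*sqrt(2)*k^2/2 + 126*k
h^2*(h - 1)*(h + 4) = h^4 + 3*h^3 - 4*h^2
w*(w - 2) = w^2 - 2*w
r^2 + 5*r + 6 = (r + 2)*(r + 3)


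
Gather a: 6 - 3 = 3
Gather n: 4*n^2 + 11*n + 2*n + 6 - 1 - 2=4*n^2 + 13*n + 3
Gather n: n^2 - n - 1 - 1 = n^2 - n - 2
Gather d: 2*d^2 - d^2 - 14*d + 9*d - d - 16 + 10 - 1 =d^2 - 6*d - 7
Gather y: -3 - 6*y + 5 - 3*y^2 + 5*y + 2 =-3*y^2 - y + 4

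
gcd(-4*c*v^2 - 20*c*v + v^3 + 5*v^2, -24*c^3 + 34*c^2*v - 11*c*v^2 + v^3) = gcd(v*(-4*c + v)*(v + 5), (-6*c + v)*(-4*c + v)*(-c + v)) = -4*c + v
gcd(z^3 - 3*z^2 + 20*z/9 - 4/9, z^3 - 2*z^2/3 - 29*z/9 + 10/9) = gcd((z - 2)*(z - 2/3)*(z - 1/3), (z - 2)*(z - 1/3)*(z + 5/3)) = z^2 - 7*z/3 + 2/3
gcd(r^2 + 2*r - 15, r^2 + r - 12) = r - 3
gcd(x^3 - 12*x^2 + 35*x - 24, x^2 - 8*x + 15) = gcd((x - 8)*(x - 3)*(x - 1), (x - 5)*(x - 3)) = x - 3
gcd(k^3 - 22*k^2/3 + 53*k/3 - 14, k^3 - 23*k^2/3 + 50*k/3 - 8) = k - 3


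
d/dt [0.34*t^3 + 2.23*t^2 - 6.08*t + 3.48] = 1.02*t^2 + 4.46*t - 6.08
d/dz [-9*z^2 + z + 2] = 1 - 18*z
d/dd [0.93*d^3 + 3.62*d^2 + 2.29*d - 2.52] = 2.79*d^2 + 7.24*d + 2.29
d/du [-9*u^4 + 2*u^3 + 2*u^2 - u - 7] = -36*u^3 + 6*u^2 + 4*u - 1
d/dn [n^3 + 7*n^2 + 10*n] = 3*n^2 + 14*n + 10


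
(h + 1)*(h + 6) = h^2 + 7*h + 6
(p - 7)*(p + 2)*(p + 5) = p^3 - 39*p - 70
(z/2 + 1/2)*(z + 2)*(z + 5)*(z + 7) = z^4/2 + 15*z^3/2 + 73*z^2/2 + 129*z/2 + 35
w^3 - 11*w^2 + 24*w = w*(w - 8)*(w - 3)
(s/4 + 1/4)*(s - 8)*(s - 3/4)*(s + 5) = s^4/4 - 11*s^3/16 - 83*s^2/8 - 31*s/16 + 15/2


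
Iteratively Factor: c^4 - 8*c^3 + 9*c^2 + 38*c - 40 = (c + 2)*(c^3 - 10*c^2 + 29*c - 20) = (c - 5)*(c + 2)*(c^2 - 5*c + 4) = (c - 5)*(c - 1)*(c + 2)*(c - 4)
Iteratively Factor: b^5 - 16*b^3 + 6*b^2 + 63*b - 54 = (b - 2)*(b^4 + 2*b^3 - 12*b^2 - 18*b + 27) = (b - 2)*(b - 1)*(b^3 + 3*b^2 - 9*b - 27) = (b - 2)*(b - 1)*(b + 3)*(b^2 - 9) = (b - 3)*(b - 2)*(b - 1)*(b + 3)*(b + 3)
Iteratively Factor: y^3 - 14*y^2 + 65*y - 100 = (y - 5)*(y^2 - 9*y + 20) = (y - 5)^2*(y - 4)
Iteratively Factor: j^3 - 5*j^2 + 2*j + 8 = (j - 4)*(j^2 - j - 2) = (j - 4)*(j - 2)*(j + 1)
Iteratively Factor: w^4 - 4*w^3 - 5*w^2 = (w)*(w^3 - 4*w^2 - 5*w) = w^2*(w^2 - 4*w - 5) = w^2*(w - 5)*(w + 1)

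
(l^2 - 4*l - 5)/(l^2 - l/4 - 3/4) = 4*(-l^2 + 4*l + 5)/(-4*l^2 + l + 3)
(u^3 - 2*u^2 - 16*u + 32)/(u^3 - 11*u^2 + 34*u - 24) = (u^2 + 2*u - 8)/(u^2 - 7*u + 6)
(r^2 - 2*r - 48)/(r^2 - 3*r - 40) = (r + 6)/(r + 5)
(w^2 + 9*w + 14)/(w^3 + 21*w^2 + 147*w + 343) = (w + 2)/(w^2 + 14*w + 49)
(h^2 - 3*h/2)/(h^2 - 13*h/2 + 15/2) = h/(h - 5)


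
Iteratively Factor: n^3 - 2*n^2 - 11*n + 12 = (n - 1)*(n^2 - n - 12) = (n - 1)*(n + 3)*(n - 4)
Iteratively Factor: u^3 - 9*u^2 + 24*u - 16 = (u - 1)*(u^2 - 8*u + 16) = (u - 4)*(u - 1)*(u - 4)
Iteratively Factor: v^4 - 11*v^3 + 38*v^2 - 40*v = (v - 5)*(v^3 - 6*v^2 + 8*v) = (v - 5)*(v - 2)*(v^2 - 4*v) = (v - 5)*(v - 4)*(v - 2)*(v)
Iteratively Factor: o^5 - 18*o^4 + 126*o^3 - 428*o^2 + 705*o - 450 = (o - 3)*(o^4 - 15*o^3 + 81*o^2 - 185*o + 150) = (o - 5)*(o - 3)*(o^3 - 10*o^2 + 31*o - 30) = (o - 5)^2*(o - 3)*(o^2 - 5*o + 6) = (o - 5)^2*(o - 3)^2*(o - 2)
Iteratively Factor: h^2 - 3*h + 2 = (h - 1)*(h - 2)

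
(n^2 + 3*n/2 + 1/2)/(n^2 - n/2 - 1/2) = (n + 1)/(n - 1)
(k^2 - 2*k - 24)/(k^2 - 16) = (k - 6)/(k - 4)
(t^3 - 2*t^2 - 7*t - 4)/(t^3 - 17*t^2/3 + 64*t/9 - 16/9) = 9*(t^2 + 2*t + 1)/(9*t^2 - 15*t + 4)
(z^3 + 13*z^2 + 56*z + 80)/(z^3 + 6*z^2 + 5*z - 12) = (z^2 + 9*z + 20)/(z^2 + 2*z - 3)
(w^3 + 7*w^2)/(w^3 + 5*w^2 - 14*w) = w/(w - 2)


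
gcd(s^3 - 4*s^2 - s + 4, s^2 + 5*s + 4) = s + 1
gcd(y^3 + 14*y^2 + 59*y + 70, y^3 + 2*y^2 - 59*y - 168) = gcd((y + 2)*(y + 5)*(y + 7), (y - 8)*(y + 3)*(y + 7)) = y + 7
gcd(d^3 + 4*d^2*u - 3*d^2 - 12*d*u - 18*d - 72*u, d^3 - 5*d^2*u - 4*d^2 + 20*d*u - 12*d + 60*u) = d - 6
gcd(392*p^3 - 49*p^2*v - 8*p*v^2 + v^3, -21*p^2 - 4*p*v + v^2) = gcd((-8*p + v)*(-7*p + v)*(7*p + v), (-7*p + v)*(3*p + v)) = 7*p - v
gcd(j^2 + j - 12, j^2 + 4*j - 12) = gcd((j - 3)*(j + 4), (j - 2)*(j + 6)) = 1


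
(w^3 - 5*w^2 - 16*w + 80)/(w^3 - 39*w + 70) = (w^2 - 16)/(w^2 + 5*w - 14)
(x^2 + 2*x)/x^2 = (x + 2)/x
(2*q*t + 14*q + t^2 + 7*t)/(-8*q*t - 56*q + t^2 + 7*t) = (-2*q - t)/(8*q - t)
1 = 1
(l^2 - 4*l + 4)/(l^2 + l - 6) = (l - 2)/(l + 3)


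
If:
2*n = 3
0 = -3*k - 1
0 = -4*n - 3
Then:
No Solution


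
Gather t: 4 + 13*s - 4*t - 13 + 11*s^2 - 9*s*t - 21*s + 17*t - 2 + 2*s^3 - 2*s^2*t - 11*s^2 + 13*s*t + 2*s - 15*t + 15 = 2*s^3 - 6*s + t*(-2*s^2 + 4*s - 2) + 4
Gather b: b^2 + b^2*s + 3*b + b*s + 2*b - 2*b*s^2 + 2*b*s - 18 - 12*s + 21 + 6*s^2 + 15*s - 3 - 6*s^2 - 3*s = b^2*(s + 1) + b*(-2*s^2 + 3*s + 5)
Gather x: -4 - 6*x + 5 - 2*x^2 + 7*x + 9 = -2*x^2 + x + 10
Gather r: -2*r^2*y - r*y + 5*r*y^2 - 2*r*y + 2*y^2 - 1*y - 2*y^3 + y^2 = -2*r^2*y + r*(5*y^2 - 3*y) - 2*y^3 + 3*y^2 - y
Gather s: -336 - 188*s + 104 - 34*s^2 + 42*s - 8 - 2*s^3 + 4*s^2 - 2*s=-2*s^3 - 30*s^2 - 148*s - 240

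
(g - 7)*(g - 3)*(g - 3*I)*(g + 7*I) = g^4 - 10*g^3 + 4*I*g^3 + 42*g^2 - 40*I*g^2 - 210*g + 84*I*g + 441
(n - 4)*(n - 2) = n^2 - 6*n + 8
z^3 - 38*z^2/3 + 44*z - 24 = (z - 6)^2*(z - 2/3)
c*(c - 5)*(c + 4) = c^3 - c^2 - 20*c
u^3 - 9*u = u*(u - 3)*(u + 3)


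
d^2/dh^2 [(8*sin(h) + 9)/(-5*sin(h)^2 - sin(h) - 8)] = (200*sin(h)^5 + 860*sin(h)^4 - 2185*sin(h)^3 - 2845*sin(h)^2 + 2090*sin(h) + 830)/(5*sin(h)^2 + sin(h) + 8)^3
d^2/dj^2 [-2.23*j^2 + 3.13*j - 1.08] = -4.46000000000000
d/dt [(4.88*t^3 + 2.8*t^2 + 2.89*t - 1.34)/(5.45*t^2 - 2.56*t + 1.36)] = (26.596*t^4 - 24.9856*t^3 - 3.0081*t^2 + 22.222*t + 0.5)/(29.7025*t^4 - 27.904*t^3 + 21.3776*t^2 - 6.9632*t + 1.8496)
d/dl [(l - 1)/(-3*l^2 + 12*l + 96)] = (-l^2 + 4*l + 2*(l - 2)*(l - 1) + 32)/(3*(-l^2 + 4*l + 32)^2)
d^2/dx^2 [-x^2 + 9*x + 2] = -2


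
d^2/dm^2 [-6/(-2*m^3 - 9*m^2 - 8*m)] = 12*(-3*m*(2*m + 3)*(2*m^2 + 9*m + 8) + 4*(3*m^2 + 9*m + 4)^2)/(m^3*(2*m^2 + 9*m + 8)^3)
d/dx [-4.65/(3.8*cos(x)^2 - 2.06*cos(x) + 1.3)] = (9.579 - 35.34*cos(x))*sin(x)/(3.8*cos(x)^2 - 2.06*cos(x) + 1.3)^2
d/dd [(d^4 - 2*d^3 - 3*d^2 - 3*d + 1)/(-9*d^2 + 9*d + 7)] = (-18*d^5 + 45*d^4 - 8*d^3 - 96*d^2 - 24*d - 30)/(81*d^4 - 162*d^3 - 45*d^2 + 126*d + 49)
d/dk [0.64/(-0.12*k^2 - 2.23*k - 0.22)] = (0.1536*k + 1.4272)/(0.12*k^2 + 2.23*k + 0.22)^2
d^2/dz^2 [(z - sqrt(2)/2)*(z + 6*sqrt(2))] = 2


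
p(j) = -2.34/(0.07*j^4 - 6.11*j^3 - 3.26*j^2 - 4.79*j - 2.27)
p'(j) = -2.34*(-0.28*j^3 + 18.33*j^2 + 6.52*j + 4.79)/(0.07*j^4 - 6.11*j^3 - 3.26*j^2 - 4.79*j - 2.27)^2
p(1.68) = 0.05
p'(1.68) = -0.07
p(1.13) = 0.11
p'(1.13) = -0.19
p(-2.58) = -0.02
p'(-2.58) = -0.03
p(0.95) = 0.16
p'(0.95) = -0.29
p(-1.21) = -0.24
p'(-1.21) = -0.60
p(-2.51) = -0.03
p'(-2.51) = -0.03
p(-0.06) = 1.17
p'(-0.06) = -2.63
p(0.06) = 0.91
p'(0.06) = -1.86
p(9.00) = 0.00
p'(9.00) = -0.00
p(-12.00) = -0.00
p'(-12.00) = -0.00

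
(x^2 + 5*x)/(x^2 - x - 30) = x/(x - 6)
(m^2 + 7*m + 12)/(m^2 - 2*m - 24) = (m + 3)/(m - 6)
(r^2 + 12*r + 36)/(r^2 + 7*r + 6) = (r + 6)/(r + 1)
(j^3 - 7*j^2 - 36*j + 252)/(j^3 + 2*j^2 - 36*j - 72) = (j - 7)/(j + 2)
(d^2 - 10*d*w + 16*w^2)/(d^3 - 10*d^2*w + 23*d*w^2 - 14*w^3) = (d - 8*w)/(d^2 - 8*d*w + 7*w^2)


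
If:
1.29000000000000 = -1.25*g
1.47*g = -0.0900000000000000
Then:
No Solution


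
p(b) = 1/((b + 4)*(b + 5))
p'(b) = -1/((b + 4)*(b + 5)^2) - 1/((b + 4)^2*(b + 5))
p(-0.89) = 0.08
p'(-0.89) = -0.04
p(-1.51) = 0.12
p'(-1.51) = -0.08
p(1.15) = 0.03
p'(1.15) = -0.01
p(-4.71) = -4.86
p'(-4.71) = 9.91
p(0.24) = 0.05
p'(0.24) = -0.02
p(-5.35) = 2.12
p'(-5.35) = 7.61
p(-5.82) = 0.67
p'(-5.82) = 1.19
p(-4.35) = -4.40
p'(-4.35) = -5.80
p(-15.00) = 0.01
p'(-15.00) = 0.00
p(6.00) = 0.01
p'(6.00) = 0.00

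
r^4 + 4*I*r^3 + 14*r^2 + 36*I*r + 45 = (r - 3*I)*(r - I)*(r + 3*I)*(r + 5*I)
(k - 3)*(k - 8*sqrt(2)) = k^2 - 8*sqrt(2)*k - 3*k + 24*sqrt(2)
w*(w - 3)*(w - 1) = w^3 - 4*w^2 + 3*w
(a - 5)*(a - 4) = a^2 - 9*a + 20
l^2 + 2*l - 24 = (l - 4)*(l + 6)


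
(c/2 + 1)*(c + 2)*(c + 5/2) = c^3/2 + 13*c^2/4 + 7*c + 5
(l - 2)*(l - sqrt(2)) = l^2 - 2*l - sqrt(2)*l + 2*sqrt(2)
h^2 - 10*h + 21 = (h - 7)*(h - 3)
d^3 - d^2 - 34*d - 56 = (d - 7)*(d + 2)*(d + 4)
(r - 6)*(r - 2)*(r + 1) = r^3 - 7*r^2 + 4*r + 12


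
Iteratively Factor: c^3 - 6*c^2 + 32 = (c + 2)*(c^2 - 8*c + 16) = (c - 4)*(c + 2)*(c - 4)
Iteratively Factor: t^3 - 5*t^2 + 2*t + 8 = (t - 2)*(t^2 - 3*t - 4) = (t - 4)*(t - 2)*(t + 1)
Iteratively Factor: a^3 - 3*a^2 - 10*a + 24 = (a - 4)*(a^2 + a - 6) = (a - 4)*(a - 2)*(a + 3)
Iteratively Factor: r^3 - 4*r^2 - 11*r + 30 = (r - 5)*(r^2 + r - 6) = (r - 5)*(r + 3)*(r - 2)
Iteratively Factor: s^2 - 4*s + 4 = (s - 2)*(s - 2)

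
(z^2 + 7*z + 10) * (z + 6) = z^3 + 13*z^2 + 52*z + 60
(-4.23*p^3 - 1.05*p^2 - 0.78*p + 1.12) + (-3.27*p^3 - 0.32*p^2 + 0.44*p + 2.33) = -7.5*p^3 - 1.37*p^2 - 0.34*p + 3.45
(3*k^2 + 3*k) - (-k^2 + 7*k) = 4*k^2 - 4*k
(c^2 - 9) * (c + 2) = c^3 + 2*c^2 - 9*c - 18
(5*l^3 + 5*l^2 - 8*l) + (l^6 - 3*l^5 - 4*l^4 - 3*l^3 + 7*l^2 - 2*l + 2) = l^6 - 3*l^5 - 4*l^4 + 2*l^3 + 12*l^2 - 10*l + 2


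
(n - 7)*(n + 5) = n^2 - 2*n - 35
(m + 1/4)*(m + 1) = m^2 + 5*m/4 + 1/4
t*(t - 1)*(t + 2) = t^3 + t^2 - 2*t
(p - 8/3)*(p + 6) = p^2 + 10*p/3 - 16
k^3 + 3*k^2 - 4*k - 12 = (k - 2)*(k + 2)*(k + 3)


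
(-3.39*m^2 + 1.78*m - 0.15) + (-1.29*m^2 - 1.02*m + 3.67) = -4.68*m^2 + 0.76*m + 3.52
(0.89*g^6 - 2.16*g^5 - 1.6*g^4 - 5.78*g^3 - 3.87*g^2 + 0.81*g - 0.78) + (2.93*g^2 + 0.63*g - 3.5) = 0.89*g^6 - 2.16*g^5 - 1.6*g^4 - 5.78*g^3 - 0.94*g^2 + 1.44*g - 4.28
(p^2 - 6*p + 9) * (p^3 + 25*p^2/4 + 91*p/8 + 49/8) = p^5 + p^4/4 - 137*p^3/8 - 47*p^2/8 + 525*p/8 + 441/8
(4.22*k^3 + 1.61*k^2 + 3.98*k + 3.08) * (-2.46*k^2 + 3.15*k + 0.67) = -10.3812*k^5 + 9.3324*k^4 - 1.8919*k^3 + 6.0389*k^2 + 12.3686*k + 2.0636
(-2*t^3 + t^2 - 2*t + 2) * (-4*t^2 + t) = 8*t^5 - 6*t^4 + 9*t^3 - 10*t^2 + 2*t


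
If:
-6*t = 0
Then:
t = 0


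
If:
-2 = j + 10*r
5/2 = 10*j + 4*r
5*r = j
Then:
No Solution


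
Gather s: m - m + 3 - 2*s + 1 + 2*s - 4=0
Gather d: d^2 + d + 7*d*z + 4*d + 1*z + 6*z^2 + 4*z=d^2 + d*(7*z + 5) + 6*z^2 + 5*z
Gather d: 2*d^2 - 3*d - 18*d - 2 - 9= 2*d^2 - 21*d - 11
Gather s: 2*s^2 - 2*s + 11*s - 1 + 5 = 2*s^2 + 9*s + 4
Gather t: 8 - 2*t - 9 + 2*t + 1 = 0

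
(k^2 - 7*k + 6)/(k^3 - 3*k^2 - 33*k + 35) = (k - 6)/(k^2 - 2*k - 35)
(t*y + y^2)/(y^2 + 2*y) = (t + y)/(y + 2)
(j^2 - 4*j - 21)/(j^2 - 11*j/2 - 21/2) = 2*(j + 3)/(2*j + 3)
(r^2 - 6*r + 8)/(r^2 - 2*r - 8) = (r - 2)/(r + 2)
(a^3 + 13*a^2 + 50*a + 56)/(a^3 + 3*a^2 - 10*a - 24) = (a + 7)/(a - 3)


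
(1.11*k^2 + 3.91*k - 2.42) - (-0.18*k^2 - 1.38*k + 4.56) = 1.29*k^2 + 5.29*k - 6.98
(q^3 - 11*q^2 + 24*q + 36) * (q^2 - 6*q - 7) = q^5 - 17*q^4 + 83*q^3 - 31*q^2 - 384*q - 252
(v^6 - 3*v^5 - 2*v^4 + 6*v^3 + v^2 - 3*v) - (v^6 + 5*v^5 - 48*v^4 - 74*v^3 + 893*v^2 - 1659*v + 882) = -8*v^5 + 46*v^4 + 80*v^3 - 892*v^2 + 1656*v - 882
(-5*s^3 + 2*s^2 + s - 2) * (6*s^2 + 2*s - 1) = -30*s^5 + 2*s^4 + 15*s^3 - 12*s^2 - 5*s + 2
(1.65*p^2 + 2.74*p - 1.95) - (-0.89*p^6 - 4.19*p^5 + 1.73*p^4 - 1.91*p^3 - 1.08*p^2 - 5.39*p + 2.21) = 0.89*p^6 + 4.19*p^5 - 1.73*p^4 + 1.91*p^3 + 2.73*p^2 + 8.13*p - 4.16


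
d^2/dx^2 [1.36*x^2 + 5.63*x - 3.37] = 2.72000000000000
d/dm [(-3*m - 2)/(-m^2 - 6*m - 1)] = (3*m^2 + 18*m - 2*(m + 3)*(3*m + 2) + 3)/(m^2 + 6*m + 1)^2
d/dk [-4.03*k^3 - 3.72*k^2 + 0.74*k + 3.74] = -12.09*k^2 - 7.44*k + 0.74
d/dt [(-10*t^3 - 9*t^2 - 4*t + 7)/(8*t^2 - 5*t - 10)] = (-80*t^4 + 100*t^3 + 377*t^2 + 68*t + 75)/(64*t^4 - 80*t^3 - 135*t^2 + 100*t + 100)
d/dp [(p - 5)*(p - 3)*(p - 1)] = 3*p^2 - 18*p + 23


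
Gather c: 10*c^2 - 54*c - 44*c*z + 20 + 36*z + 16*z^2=10*c^2 + c*(-44*z - 54) + 16*z^2 + 36*z + 20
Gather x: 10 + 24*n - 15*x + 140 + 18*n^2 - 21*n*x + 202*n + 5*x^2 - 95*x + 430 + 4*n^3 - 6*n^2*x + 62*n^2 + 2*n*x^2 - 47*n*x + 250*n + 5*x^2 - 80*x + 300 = 4*n^3 + 80*n^2 + 476*n + x^2*(2*n + 10) + x*(-6*n^2 - 68*n - 190) + 880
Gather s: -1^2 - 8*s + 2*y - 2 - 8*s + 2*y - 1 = -16*s + 4*y - 4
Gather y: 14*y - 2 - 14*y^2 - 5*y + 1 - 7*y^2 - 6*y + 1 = -21*y^2 + 3*y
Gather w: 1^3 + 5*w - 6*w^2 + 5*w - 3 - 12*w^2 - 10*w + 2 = -18*w^2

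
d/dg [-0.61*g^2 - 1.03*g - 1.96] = -1.22*g - 1.03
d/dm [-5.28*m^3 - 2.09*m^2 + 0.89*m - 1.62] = -15.84*m^2 - 4.18*m + 0.89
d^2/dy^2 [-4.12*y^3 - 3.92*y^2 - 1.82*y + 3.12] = -24.72*y - 7.84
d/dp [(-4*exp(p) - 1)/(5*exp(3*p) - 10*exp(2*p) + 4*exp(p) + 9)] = (40*exp(3*p) - 25*exp(2*p) - 20*exp(p) - 32)*exp(p)/(25*exp(6*p) - 100*exp(5*p) + 140*exp(4*p) + 10*exp(3*p) - 164*exp(2*p) + 72*exp(p) + 81)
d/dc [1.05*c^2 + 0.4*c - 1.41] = 2.1*c + 0.4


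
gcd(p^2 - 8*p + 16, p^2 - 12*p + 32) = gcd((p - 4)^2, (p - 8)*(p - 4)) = p - 4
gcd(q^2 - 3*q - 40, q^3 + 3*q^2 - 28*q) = 1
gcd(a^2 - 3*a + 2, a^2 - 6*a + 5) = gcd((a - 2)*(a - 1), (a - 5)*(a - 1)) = a - 1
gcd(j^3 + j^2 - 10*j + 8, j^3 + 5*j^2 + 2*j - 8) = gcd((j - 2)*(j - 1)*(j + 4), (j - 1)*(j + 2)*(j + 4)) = j^2 + 3*j - 4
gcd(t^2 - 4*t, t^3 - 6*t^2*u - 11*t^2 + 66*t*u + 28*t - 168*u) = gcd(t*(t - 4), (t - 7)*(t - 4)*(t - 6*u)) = t - 4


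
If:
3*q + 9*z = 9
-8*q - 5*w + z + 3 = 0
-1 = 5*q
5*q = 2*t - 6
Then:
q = -1/5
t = 5/2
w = 17/15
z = 16/15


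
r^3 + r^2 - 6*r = r*(r - 2)*(r + 3)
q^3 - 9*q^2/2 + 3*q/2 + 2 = (q - 4)*(q - 1)*(q + 1/2)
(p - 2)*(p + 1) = p^2 - p - 2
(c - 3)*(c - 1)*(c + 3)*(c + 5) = c^4 + 4*c^3 - 14*c^2 - 36*c + 45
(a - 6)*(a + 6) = a^2 - 36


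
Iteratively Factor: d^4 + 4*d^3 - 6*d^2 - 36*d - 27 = (d + 1)*(d^3 + 3*d^2 - 9*d - 27) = (d + 1)*(d + 3)*(d^2 - 9) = (d - 3)*(d + 1)*(d + 3)*(d + 3)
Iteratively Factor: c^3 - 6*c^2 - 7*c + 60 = (c - 5)*(c^2 - c - 12) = (c - 5)*(c + 3)*(c - 4)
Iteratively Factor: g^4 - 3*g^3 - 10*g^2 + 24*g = (g - 4)*(g^3 + g^2 - 6*g) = g*(g - 4)*(g^2 + g - 6) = g*(g - 4)*(g - 2)*(g + 3)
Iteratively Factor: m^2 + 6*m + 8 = (m + 2)*(m + 4)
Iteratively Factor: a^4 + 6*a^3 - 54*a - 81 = (a + 3)*(a^3 + 3*a^2 - 9*a - 27) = (a + 3)^2*(a^2 - 9) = (a + 3)^3*(a - 3)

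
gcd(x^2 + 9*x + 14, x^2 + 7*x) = x + 7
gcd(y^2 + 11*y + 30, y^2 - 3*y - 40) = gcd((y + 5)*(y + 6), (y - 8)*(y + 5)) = y + 5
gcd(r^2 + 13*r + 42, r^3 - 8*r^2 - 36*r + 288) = r + 6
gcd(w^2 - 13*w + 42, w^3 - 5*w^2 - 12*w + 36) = w - 6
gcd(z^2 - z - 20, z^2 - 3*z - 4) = 1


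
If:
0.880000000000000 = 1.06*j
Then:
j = 0.83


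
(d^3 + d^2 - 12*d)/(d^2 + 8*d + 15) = d*(d^2 + d - 12)/(d^2 + 8*d + 15)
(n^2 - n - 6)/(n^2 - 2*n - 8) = (n - 3)/(n - 4)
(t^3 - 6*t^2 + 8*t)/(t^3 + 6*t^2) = (t^2 - 6*t + 8)/(t*(t + 6))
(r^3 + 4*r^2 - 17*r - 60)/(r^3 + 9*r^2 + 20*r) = (r^2 - r - 12)/(r*(r + 4))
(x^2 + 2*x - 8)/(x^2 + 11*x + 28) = (x - 2)/(x + 7)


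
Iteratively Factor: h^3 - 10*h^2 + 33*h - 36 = (h - 3)*(h^2 - 7*h + 12) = (h - 4)*(h - 3)*(h - 3)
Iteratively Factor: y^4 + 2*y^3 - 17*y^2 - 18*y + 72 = (y + 3)*(y^3 - y^2 - 14*y + 24) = (y - 3)*(y + 3)*(y^2 + 2*y - 8) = (y - 3)*(y + 3)*(y + 4)*(y - 2)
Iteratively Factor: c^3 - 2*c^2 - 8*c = (c + 2)*(c^2 - 4*c) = c*(c + 2)*(c - 4)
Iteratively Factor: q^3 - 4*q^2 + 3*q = (q)*(q^2 - 4*q + 3) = q*(q - 1)*(q - 3)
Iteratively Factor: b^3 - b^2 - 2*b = (b + 1)*(b^2 - 2*b) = (b - 2)*(b + 1)*(b)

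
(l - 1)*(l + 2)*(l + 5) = l^3 + 6*l^2 + 3*l - 10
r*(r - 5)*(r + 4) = r^3 - r^2 - 20*r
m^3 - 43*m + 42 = (m - 6)*(m - 1)*(m + 7)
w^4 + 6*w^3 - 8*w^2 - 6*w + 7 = (w - 1)^2*(w + 1)*(w + 7)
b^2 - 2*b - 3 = (b - 3)*(b + 1)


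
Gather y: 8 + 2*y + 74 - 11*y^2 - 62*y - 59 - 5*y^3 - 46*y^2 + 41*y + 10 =-5*y^3 - 57*y^2 - 19*y + 33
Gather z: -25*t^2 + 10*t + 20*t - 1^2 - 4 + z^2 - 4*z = -25*t^2 + 30*t + z^2 - 4*z - 5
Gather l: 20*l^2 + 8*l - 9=20*l^2 + 8*l - 9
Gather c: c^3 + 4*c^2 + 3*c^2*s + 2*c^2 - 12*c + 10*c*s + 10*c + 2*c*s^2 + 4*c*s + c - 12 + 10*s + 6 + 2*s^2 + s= c^3 + c^2*(3*s + 6) + c*(2*s^2 + 14*s - 1) + 2*s^2 + 11*s - 6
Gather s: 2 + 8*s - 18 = 8*s - 16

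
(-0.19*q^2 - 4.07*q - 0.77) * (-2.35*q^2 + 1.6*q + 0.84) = 0.4465*q^4 + 9.2605*q^3 - 4.8621*q^2 - 4.6508*q - 0.6468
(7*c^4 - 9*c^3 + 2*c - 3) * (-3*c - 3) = -21*c^5 + 6*c^4 + 27*c^3 - 6*c^2 + 3*c + 9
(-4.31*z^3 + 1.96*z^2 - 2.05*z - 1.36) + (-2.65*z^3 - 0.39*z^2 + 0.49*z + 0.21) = -6.96*z^3 + 1.57*z^2 - 1.56*z - 1.15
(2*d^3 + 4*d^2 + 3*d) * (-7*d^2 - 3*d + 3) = -14*d^5 - 34*d^4 - 27*d^3 + 3*d^2 + 9*d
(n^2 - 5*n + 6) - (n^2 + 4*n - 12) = 18 - 9*n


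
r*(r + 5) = r^2 + 5*r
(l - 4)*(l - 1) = l^2 - 5*l + 4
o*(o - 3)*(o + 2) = o^3 - o^2 - 6*o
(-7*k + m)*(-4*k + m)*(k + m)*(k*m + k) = 28*k^4*m + 28*k^4 + 17*k^3*m^2 + 17*k^3*m - 10*k^2*m^3 - 10*k^2*m^2 + k*m^4 + k*m^3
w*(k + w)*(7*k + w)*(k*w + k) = 7*k^3*w^2 + 7*k^3*w + 8*k^2*w^3 + 8*k^2*w^2 + k*w^4 + k*w^3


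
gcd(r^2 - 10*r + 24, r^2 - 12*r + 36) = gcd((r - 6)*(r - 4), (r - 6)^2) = r - 6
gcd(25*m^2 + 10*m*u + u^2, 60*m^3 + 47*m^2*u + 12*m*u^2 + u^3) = 5*m + u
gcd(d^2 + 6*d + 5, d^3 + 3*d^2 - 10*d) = d + 5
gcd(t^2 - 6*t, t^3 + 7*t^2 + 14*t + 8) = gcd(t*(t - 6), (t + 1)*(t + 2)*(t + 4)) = 1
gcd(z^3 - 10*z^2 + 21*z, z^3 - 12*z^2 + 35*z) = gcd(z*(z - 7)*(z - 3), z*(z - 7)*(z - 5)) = z^2 - 7*z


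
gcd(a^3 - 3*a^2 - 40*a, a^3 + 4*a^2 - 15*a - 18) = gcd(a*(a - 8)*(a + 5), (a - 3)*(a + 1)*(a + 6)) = 1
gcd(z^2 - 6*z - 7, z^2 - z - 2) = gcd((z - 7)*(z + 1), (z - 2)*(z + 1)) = z + 1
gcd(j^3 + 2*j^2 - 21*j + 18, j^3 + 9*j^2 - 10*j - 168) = j + 6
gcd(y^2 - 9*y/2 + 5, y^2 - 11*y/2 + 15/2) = y - 5/2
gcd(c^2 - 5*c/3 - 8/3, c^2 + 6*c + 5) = c + 1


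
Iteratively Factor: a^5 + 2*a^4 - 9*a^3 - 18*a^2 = (a)*(a^4 + 2*a^3 - 9*a^2 - 18*a) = a*(a + 2)*(a^3 - 9*a) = a^2*(a + 2)*(a^2 - 9) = a^2*(a - 3)*(a + 2)*(a + 3)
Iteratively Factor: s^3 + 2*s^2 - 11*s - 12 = (s + 4)*(s^2 - 2*s - 3) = (s - 3)*(s + 4)*(s + 1)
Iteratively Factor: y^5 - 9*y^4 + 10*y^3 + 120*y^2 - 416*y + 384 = (y - 4)*(y^4 - 5*y^3 - 10*y^2 + 80*y - 96) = (y - 4)*(y - 2)*(y^3 - 3*y^2 - 16*y + 48) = (y - 4)*(y - 2)*(y + 4)*(y^2 - 7*y + 12) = (y - 4)^2*(y - 2)*(y + 4)*(y - 3)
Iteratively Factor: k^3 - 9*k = (k)*(k^2 - 9) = k*(k + 3)*(k - 3)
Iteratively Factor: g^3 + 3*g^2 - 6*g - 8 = (g + 1)*(g^2 + 2*g - 8) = (g + 1)*(g + 4)*(g - 2)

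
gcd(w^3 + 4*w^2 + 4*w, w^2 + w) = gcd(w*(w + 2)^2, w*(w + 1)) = w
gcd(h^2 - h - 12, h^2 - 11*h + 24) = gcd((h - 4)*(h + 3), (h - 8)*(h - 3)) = 1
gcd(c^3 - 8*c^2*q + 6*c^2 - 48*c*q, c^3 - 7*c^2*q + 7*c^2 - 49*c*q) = c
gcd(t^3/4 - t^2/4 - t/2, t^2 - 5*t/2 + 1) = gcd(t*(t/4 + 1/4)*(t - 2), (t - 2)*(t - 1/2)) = t - 2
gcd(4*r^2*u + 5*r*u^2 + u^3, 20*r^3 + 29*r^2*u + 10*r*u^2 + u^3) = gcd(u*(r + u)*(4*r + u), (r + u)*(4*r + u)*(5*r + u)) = 4*r^2 + 5*r*u + u^2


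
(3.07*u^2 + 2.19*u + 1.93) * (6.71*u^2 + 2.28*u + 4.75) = 20.5997*u^4 + 21.6945*u^3 + 32.526*u^2 + 14.8029*u + 9.1675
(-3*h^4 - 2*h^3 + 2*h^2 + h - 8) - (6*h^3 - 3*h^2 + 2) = -3*h^4 - 8*h^3 + 5*h^2 + h - 10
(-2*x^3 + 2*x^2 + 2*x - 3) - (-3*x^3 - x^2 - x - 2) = x^3 + 3*x^2 + 3*x - 1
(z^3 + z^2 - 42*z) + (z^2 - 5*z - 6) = z^3 + 2*z^2 - 47*z - 6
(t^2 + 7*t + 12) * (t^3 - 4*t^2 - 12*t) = t^5 + 3*t^4 - 28*t^3 - 132*t^2 - 144*t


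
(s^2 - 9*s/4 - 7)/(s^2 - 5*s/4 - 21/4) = (s - 4)/(s - 3)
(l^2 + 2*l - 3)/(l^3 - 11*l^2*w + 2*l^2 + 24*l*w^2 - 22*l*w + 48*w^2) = (l^2 + 2*l - 3)/(l^3 - 11*l^2*w + 2*l^2 + 24*l*w^2 - 22*l*w + 48*w^2)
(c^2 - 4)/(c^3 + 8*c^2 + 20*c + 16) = (c - 2)/(c^2 + 6*c + 8)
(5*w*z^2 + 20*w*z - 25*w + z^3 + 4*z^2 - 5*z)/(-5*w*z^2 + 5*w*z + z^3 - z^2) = (5*w*z + 25*w + z^2 + 5*z)/(z*(-5*w + z))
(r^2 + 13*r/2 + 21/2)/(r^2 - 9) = (r + 7/2)/(r - 3)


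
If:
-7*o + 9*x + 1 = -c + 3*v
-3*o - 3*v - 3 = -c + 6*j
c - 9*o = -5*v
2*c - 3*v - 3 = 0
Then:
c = 243*x/118 + 213/118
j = -99*x/118 - 27/59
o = 117*x/118 + 37/118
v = 81*x/59 + 12/59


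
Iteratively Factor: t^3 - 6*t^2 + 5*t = (t - 5)*(t^2 - t) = (t - 5)*(t - 1)*(t)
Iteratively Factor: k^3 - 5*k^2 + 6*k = (k - 3)*(k^2 - 2*k) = k*(k - 3)*(k - 2)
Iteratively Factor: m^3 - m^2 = (m)*(m^2 - m) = m*(m - 1)*(m)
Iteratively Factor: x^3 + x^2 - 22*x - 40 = (x + 2)*(x^2 - x - 20) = (x + 2)*(x + 4)*(x - 5)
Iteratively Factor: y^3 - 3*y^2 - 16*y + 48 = (y - 4)*(y^2 + y - 12) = (y - 4)*(y + 4)*(y - 3)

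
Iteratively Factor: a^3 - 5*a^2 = (a - 5)*(a^2) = a*(a - 5)*(a)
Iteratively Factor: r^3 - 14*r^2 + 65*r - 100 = (r - 5)*(r^2 - 9*r + 20) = (r - 5)^2*(r - 4)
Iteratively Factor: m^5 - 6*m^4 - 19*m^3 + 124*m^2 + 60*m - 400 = (m + 2)*(m^4 - 8*m^3 - 3*m^2 + 130*m - 200) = (m - 2)*(m + 2)*(m^3 - 6*m^2 - 15*m + 100) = (m - 5)*(m - 2)*(m + 2)*(m^2 - m - 20) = (m - 5)*(m - 2)*(m + 2)*(m + 4)*(m - 5)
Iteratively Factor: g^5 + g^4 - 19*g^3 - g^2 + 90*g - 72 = (g - 2)*(g^4 + 3*g^3 - 13*g^2 - 27*g + 36) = (g - 2)*(g + 4)*(g^3 - g^2 - 9*g + 9) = (g - 3)*(g - 2)*(g + 4)*(g^2 + 2*g - 3) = (g - 3)*(g - 2)*(g - 1)*(g + 4)*(g + 3)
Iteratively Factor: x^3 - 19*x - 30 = (x - 5)*(x^2 + 5*x + 6) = (x - 5)*(x + 2)*(x + 3)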